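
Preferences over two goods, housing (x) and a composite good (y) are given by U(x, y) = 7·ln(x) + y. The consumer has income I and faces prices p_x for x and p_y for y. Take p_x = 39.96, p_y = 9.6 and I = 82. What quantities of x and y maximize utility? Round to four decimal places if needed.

x* = 1.6817, y* = 1.5417

MU_x = 7/x, MU_y = 1. Tangency: 7/x = p_x/p_y.
So x*(p_x,p_y) = 7·p_y/p_x, independent of income; and y* = (I − 7·p_y)/p_y.
At the given prices: x* = 7·9.6/39.96 = 1.6817, and y* = 1.5417.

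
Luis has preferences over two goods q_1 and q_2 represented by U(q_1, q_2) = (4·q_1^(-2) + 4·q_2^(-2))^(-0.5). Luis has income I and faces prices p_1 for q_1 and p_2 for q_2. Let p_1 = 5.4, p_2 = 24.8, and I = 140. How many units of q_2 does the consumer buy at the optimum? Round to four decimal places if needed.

Substitute q_2 = (q_2/q_1)·q_1 into the budget: q_1* = I/(p_1 + p_2·(q_2/q_1)).
Numerically q_2/q_1 = 0.601609, so q_1* = 140/(5.4 + 24.8·0.601609) = 6.8898 and q_2* = 0.601609·6.8898 = 4.145.

q_2* = 4.145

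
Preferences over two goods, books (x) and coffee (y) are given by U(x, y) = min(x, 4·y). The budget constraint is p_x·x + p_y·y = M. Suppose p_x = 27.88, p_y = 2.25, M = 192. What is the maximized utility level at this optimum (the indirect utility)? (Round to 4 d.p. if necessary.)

With perfect complements, no substitution: consume in ratio x:y = 4:1.
Budget: p_x·x + p_y·(1/4)·x = M, so (4·p_x + p_y)·x = 4·M.
Demand: x*(p_x,p_y,M) = 4·M/(4·p_x + p_y), y* = M/(4·p_x + p_y).
Here 4·27.88 + 2.25 = 113.77, giving x* = 6.7505 and y* = 1.6876.
Utility at the optimum: U(6.7505, 1.6876) = 6.7505.

V = 6.7505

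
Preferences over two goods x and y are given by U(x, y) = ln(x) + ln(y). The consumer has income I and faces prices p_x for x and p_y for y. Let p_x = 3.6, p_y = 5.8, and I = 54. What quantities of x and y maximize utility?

Tangency: MRS = y/x = p_x/p_y.
Rearranging, p_y·y = p_x·x. Substituting into the budget gives p_x·x·(1 + 1) = I.
Demand: x*(p_x,p_y,I) = 0.5·I/p_x and y* = 0.5·I/p_y.
At p_x=3.6, p_y=5.8, I=54: x* = 0.5·54/3.6 = 7.5, y* = 4.6552.

x* = 7.5, y* = 4.6552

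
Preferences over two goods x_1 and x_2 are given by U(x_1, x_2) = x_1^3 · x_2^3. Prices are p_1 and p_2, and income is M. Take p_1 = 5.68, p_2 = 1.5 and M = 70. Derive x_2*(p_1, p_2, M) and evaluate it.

The MRS is x_2/x_1. Set MRS = p_1/p_2.
Rearranging, p_2·x_2 = p_1·x_1. Substituting into the budget gives p_1·x_1·(1 + 1) = M.
Demand: x_1*(p_1,p_2,M) = 0.5·M/p_1 and x_2* = 0.5·M/p_2.
At p_1=5.68, p_2=1.5, M=70: x_2* = 0.5·70/1.5 = 23.3333.

x_2* = 23.3333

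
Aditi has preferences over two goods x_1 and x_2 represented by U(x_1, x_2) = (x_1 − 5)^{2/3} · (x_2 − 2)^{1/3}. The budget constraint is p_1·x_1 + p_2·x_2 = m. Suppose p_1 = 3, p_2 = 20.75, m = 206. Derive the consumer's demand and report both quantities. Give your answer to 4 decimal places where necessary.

x_1* = 38.2222, x_2* = 4.4016

This is Cobb-Douglas in (x_1−5, x_2−2): tangency gives 2/3·p_2·(x_2−2) = 1/3·p_1·(x_1−5).
Substituting into the budget: x_1* = 5 + 2/3·(m − 5·p_1 − 2·p_2)/p_1, and x_2* = 2 + 1/3·(…)/p_2.
Discretionary income = 206 − 5·3 − 2·20.75 = 149.5; x_1* = 5 + 2/3·149.5/3 = 38.2222; x_2* = 2 + 1/3·149.5/20.75 = 4.4016.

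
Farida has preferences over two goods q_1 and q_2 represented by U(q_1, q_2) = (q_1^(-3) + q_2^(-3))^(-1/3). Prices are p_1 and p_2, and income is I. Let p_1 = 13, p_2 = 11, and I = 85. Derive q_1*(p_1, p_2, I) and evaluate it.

From the CES first-order condition, (q_2/q_1)^(4) = p_1/p_2.
Solve for the ratio: q_2/q_1 = [p_1/p_2]^(0.25).
Substitute q_2 = (q_2/q_1)·q_1 into the budget: q_1* = I/(p_1 + p_2·(q_2/q_1)).
Numerically q_2/q_1 = 1.042648, so q_1* = 85/(13 + 11·1.042648) = 3.4738.

q_1* = 3.4738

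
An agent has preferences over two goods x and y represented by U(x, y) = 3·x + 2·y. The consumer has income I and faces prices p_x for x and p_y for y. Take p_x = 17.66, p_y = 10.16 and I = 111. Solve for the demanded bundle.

x* = 0, y* = 10.9252

Linear utility — the consumer picks whichever good has higher MU/price: 3/17.66 = 0.1699 vs 2/10.16 = 0.1969.
y gives more utility per dollar, so spend all income on y: y* = I/p_y, x* = 0.
Numerically: x* = 0, y* = 10.9252.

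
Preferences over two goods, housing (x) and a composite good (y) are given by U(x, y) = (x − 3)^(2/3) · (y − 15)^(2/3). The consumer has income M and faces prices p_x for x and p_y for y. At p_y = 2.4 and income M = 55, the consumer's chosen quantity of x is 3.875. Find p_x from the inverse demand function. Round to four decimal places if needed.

MRS = (y−15)/(x−3). Tangency with p_x/p_y gives y−15 = (p_x/p_y)·(x−3).
Substituting into the budget: x* = 3 + 0.5·(M − 3·p_x − 15·p_y)/p_x, and y* = 15 + 0.5·(…)/p_y.
Set x* = 3.875 in the demand function and solve for p_x: p_x = 4.

p_x = 4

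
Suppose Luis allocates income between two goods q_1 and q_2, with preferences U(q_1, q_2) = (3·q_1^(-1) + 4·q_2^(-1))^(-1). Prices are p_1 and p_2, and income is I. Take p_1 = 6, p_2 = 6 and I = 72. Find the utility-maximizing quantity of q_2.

From the CES first-order condition, (3/4)·(q_2/q_1)^(2) = p_1/p_2.
Hence q_2/q_1 = ((4/3)·p_1/p_2)^(1/(2)), i.e. raised to the 0.5 power.
Substitute q_2 = (q_2/q_1)·q_1 into the budget: q_1* = I/(p_1 + p_2·(q_2/q_1)).
Numerically q_2/q_1 = 1.154701, so q_1* = 72/(6 + 6·1.154701) = 5.5692 and q_2* = 1.154701·5.5692 = 6.4308.

q_2* = 6.4308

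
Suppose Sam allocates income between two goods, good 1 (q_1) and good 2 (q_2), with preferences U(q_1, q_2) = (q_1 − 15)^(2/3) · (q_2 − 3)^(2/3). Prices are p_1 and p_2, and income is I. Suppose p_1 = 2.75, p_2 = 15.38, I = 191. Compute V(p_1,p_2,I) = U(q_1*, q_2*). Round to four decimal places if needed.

V = 15.9088

MRS = (q_2−3)/(q_1−15). Tangency with p_1/p_2 gives q_2−3 = (p_1/p_2)·(q_1−15).
After buying the subsistence bundle (15, 3), a share 0.5 of the remaining income goes to q_1: q_1* = 15 + 0.5·(I − 15p_1 − 3p_2)/p_1.
Discretionary income = 191 − 15·2.75 − 3·15.38 = 103.61; q_1* = 15 + 0.5·103.61/2.75 = 33.8382; q_2* = 3 + 0.5·103.61/15.38 = 6.3683.
Utility at the optimum: U(33.8382, 6.3683) = 15.9088.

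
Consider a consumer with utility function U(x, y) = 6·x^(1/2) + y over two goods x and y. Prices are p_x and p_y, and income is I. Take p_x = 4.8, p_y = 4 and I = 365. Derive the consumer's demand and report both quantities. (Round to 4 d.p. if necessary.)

x* = 6.25, y* = 83.75

Utility is quasi-linear in y; the FOC for x is 3/√x = p_x/p_y.
Solve: √x = 3·p_y/p_x, so x*(p_x,p_y) = (3·p_y/p_x)², and y* = (I − p_x·x*)/p_y.
Plugging in: x* = (3·4/4.8)² = 6.25, y* = 83.75.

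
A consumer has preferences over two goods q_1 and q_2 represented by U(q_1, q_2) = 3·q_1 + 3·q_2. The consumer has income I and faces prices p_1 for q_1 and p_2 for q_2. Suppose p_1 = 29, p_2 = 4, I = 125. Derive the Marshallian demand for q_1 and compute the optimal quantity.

Perfect substitutes: compare marginal utility per dollar. 3/p_1 vs 3/p_2 → 0.1034 vs 0.75.
q_2 gives more utility per dollar, so spend all income on q_2: q_2* = I/p_2, q_1* = 0.
Numerically: q_1* = 0, q_2* = 31.25.

q_1* = 0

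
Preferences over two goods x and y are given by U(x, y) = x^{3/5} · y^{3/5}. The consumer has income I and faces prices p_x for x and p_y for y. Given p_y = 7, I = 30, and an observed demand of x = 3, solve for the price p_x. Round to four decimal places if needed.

p_x = 5

Tangency: MRS = y/x = p_x/p_y.
So 0.6·p_y·y = 0.6·p_x·x; combined with the budget, a share 0.5 of income goes to x.
Demand: x*(p_x,p_y,I) = 0.5·I/p_x and y* = 0.5·I/p_y.
Set x* = 3 in the demand function and solve for p_x: p_x = 5.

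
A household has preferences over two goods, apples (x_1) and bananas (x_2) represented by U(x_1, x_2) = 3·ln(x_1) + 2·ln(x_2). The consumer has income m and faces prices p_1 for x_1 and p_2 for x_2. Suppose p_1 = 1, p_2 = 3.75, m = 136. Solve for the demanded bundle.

Tangency: MRS = (3/2)·x_2/x_1 = p_1/p_2.
So 3·p_2·x_2 = 2·p_1·x_1; combined with the budget, a share 0.6 of income goes to x_1.
Demand: x_1*(p_1,p_2,m) = 0.6·m/p_1 and x_2* = 0.4·m/p_2.
At p_1=1, p_2=3.75, m=136: x_1* = 0.6·136/1 = 81.6, x_2* = 14.5067.

x_1* = 81.6, x_2* = 14.5067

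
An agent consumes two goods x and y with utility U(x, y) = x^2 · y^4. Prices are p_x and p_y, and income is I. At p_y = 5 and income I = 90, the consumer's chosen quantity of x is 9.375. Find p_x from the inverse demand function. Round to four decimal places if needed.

p_x = 3.2

Tangency: MRS = (1/2)·y/x = p_x/p_y.
Rearranging, p_y·y = 2·p_x·x. Substituting into the budget gives p_x·x·(1 + 2) = I.
Demand: x*(p_x,p_y,I) = 1/3·I/p_x and y* = 2/3·I/p_y.
Set x* = 9.375 in the demand function and solve for p_x: p_x = 3.2.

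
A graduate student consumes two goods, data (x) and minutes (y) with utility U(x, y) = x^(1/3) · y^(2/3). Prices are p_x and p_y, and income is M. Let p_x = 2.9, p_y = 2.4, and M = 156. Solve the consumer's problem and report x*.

x* = 17.931

The MRS is (1/2)·y/x. Set MRS = p_x/p_y.
Rearranging, p_y·y = 2·p_x·x. Substituting into the budget gives p_x·x·(1 + 2) = M.
Demand: x*(p_x,p_y,M) = 1/3·M/p_x and y* = 2/3·M/p_y.
At p_x=2.9, p_y=2.4, M=156: x* = 1/3·156/2.9 = 17.931.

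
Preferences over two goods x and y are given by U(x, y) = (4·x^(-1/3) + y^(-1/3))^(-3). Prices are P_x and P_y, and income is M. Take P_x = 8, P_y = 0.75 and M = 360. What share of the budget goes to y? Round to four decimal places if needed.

MRS = MU_x/MU_y = 4·(y/x)^(4/3). Set equal to P_x/P_y.
Solve for the ratio: y/x = [(1/4)·P_x/P_y]^(0.75).
With the ratio pinned down, the budget gives x* = M/(P_x + P_y·(y/x)) and y* = (y/x)·x*.
Numerically y/x = 2.086779, so x* = 360/(8 + 0.75·2.086779) = 37.6369 and y* = 2.086779·37.6369 = 78.5399.
Expenditure on y: 0.75·78.5399 = 58.9049; share = 0.1636.

share on y = 0.1636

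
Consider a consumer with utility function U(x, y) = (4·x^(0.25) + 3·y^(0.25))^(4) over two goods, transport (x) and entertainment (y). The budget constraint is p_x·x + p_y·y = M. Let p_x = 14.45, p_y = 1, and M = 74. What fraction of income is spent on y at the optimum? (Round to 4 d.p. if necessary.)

From the CES first-order condition, (4/3)·(y/x)^(0.75) = p_x/p_y.
Hence y/x = ((3/4)·p_x/p_y)^(1/(0.75)), i.e. raised to the 4/3 power.
Substitute y = (y/x)·x into the budget: x* = M/(p_x + p_y·(y/x)).
Numerically y/x = 23.983109, so x* = 74/(14.45 + 1·23.983109) = 1.9254 and y* = 23.983109·1.9254 = 46.1776.
Expenditure on y: 1·46.1776 = 46.1776; share = 0.624.

share on y = 0.624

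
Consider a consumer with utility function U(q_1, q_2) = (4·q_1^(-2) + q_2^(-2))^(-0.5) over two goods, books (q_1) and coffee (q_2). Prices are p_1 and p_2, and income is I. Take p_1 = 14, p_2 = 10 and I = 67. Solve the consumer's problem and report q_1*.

q_1* = 3.1833

With the ratio pinned down, the budget gives q_1* = I/(p_1 + p_2·(q_2/q_1)) and q_2* = (q_2/q_1)·q_1*.
Numerically q_2/q_1 = 0.70473, so q_1* = 67/(14 + 10·0.70473) = 3.1833.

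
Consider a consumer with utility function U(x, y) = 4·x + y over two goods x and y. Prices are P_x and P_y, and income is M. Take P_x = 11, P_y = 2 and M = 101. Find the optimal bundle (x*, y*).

Perfect substitutes: compare marginal utility per dollar. 4/P_x vs 1/P_y → 0.3636 vs 0.5.
y gives more utility per dollar, so spend all income on y: y* = M/P_y, x* = 0.
Numerically: x* = 0, y* = 50.5.

x* = 0, y* = 50.5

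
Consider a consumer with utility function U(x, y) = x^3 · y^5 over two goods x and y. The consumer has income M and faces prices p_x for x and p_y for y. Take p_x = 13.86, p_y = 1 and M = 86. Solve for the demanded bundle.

x* = 2.3268, y* = 53.75

MU_x/MU_y = (3·y)/(5·x); tangency sets this equal to p_x/p_y.
Rearranging, p_y·y = (5/3)·p_x·x. Substituting into the budget gives p_x·x·(1 + (5/3)) = M.
Demand: x*(p_x,p_y,M) = 0.375·M/p_x and y* = 0.625·M/p_y.
At p_x=13.86, p_y=1, M=86: x* = 0.375·86/13.86 = 2.3268, y* = 53.75.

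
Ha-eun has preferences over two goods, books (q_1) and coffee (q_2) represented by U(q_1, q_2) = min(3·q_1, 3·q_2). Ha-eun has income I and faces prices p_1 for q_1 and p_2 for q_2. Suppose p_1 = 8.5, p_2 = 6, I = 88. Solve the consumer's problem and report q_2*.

Leontief preferences: the optimum is at the kink where q_1/3 = q_2/3, i.e. q_2 = q_1.
Budget: p_1·q_1 + p_2·q_1 = I, so (3·p_1 + 3·p_2)·q_1 = 3·I.
Demand: q_1*(p_1,p_2,I) = 3·I/(3·p_1 + 3·p_2), q_2* = 3·I/(3·p_1 + 3·p_2).
Here 3·8.5 + 3·6 = 43.5, giving q_2* = 6.069.

q_2* = 6.069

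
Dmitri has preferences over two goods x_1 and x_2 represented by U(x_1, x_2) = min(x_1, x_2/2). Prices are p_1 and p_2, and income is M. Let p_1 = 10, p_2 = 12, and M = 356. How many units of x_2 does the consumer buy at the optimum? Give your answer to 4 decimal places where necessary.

x_2* = 20.9412

Leontief preferences: the optimum is at the kink where x_1/1 = x_2/2, i.e. x_2 = 2·x_1.
Budget: p_1·x_1 + p_2·2·x_1 = M, so (p_1 + 2·p_2)·x_1 = M.
Demand: x_1*(p_1,p_2,M) = M/(p_1 + 2·p_2), x_2* = 2·M/(p_1 + 2·p_2).
Here 10 + 2·12 = 34, giving x_2* = 20.9412.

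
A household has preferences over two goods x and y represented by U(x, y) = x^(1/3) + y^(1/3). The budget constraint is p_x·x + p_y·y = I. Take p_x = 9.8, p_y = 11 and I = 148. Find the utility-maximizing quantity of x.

x* = 7.769

From the CES first-order condition, (y/x)^(2/3) = p_x/p_y.
Solve for the ratio: y/x = [p_x/p_y]^(1.5).
With the ratio pinned down, the budget gives x* = I/(p_x + p_y·(y/x)) and y* = (y/x)·x*.
Numerically y/x = 0.840911, so x* = 148/(9.8 + 11·0.840911) = 7.769.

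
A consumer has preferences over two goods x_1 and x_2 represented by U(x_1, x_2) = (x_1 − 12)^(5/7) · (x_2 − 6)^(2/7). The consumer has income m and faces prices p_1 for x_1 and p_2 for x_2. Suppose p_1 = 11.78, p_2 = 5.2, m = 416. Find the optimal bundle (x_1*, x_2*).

x_1* = 26.7611, x_2* = 19.3758

Substituting into the budget: x_1* = 12 + 5/7·(m − 12·p_1 − 6·p_2)/p_1, and x_2* = 6 + 2/7·(…)/p_2.
Discretionary income = 416 − 12·11.78 − 6·5.2 = 243.44; x_1* = 12 + 5/7·243.44/11.78 = 26.7611; x_2* = 6 + 2/7·243.44/5.2 = 19.3758.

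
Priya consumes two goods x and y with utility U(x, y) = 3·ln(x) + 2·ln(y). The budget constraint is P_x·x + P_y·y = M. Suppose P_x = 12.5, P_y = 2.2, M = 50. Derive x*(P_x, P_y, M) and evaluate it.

The MRS is (3/2)·y/x. Set MRS = P_x/P_y.
Rearranging, P_y·y = (2/3)·P_x·x. Substituting into the budget gives P_x·x·(1 + (2/3)) = M.
Demand: x*(P_x,P_y,M) = 0.6·M/P_x and y* = 0.4·M/P_y.
At P_x=12.5, P_y=2.2, M=50: x* = 0.6·50/12.5 = 2.4.

x* = 2.4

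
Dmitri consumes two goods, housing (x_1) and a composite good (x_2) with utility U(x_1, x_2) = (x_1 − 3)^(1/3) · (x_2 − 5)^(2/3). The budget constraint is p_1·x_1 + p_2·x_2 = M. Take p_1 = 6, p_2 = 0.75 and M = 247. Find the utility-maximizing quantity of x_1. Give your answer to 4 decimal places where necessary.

Discretionary income = 247 − 3·6 − 5·0.75 = 225.25; x_1* = 3 + 1/3·225.25/6 = 15.5139.

x_1* = 15.5139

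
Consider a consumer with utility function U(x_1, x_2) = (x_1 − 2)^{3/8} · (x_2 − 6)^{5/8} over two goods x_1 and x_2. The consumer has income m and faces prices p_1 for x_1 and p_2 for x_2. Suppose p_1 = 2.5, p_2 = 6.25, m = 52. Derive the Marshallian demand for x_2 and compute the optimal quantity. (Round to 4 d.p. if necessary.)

x_2* = 6.95

This is Cobb-Douglas in (x_1−2, x_2−6): tangency gives 0.375·p_2·(x_2−6) = 0.625·p_1·(x_1−2).
After buying the subsistence bundle (2, 6), a share 0.375 of the remaining income goes to x_1: x_1* = 2 + 0.375·(m − 2p_1 − 6p_2)/p_1.
Discretionary income = 52 − 2·2.5 − 6·6.25 = 9.5; x_2* = 6 + 0.625·9.5/6.25 = 6.95.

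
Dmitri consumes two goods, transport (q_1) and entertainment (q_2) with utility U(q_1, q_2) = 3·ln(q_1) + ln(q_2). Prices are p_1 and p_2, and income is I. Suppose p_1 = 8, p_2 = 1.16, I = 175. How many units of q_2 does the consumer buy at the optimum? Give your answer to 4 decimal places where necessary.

At p_1=8, p_2=1.16, I=175: q_2* = 0.25·175/1.16 = 37.7155.

q_2* = 37.7155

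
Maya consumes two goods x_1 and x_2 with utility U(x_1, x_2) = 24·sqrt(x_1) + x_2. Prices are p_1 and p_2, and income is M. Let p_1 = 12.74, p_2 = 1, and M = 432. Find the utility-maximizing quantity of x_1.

x_1* = 0.8872

Set MRS = p_1/p_2: 12·x_1^(−1/2) = p_1/p_2.
Solve: √x_1 = 12·p_2/p_1, so x_1*(p_1,p_2) = (12·p_2/p_1)², and x_2* = (M − p_1·x_1*)/p_2.
Plugging in: x_1* = (12·1/12.74)² = 0.8872.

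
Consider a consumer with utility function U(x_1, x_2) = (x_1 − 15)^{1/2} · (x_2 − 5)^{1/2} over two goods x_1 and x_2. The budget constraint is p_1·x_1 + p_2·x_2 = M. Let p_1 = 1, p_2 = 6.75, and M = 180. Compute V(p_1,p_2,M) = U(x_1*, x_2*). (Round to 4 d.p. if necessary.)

After buying the subsistence bundle (15, 5), a share 0.5 of the remaining income goes to x_1: x_1* = 15 + 0.5·(M − 15p_1 − 5p_2)/p_1.
Discretionary income = 180 − 15·1 − 5·6.75 = 131.25; x_1* = 15 + 0.5·131.25/1 = 80.625; x_2* = 5 + 0.5·131.25/6.75 = 14.7222.
Utility at the optimum: U(80.625, 14.7222) = 25.2591.

V = 25.2591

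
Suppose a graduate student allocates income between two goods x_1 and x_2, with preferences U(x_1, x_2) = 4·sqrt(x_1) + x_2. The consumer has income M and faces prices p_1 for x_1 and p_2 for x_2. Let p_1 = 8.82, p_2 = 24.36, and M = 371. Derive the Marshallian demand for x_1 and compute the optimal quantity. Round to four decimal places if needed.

Solve: √x_1 = 2·p_2/p_1, so x_1*(p_1,p_2) = (2·p_2/p_1)², and x_2* = (M − p_1·x_1*)/p_2.
Plugging in: x_1* = (2·24.36/8.82)² = 30.5125.

x_1* = 30.5125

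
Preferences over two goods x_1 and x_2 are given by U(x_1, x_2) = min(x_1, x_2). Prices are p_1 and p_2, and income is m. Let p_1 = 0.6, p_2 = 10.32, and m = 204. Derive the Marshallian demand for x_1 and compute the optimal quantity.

With perfect complements, no substitution: consume in ratio x_1:x_2 = 1:1.
Budget: p_1·x_1 + p_2·x_1 = m, so (p_1 + p_2)·x_1 = m.
Demand: x_1*(p_1,p_2,m) = m/(p_1 + p_2), x_2* = m/(p_1 + p_2).
Here 0.6 + 10.32 = 10.92, giving x_1* = 18.6813.

x_1* = 18.6813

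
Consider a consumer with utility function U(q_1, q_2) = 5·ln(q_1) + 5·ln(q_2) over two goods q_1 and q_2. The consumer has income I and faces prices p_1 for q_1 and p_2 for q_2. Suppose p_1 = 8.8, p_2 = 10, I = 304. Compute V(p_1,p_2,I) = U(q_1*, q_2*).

MU_q_1/MU_q_2 = (5·q_2)/(5·q_1); tangency sets this equal to p_1/p_2.
So 5·p_2·q_2 = 5·p_1·q_1; combined with the budget, a share 0.5 of income goes to q_1.
Demand: q_1*(p_1,p_2,I) = 0.5·I/p_1 and q_2* = 0.5·I/p_2.
At p_1=8.8, p_2=10, I=304: q_1* = 0.5·304/8.8 = 17.2727, q_2* = 15.2.
Utility at the optimum: U(17.2727, 15.2) = 27.8521.

V = 27.8521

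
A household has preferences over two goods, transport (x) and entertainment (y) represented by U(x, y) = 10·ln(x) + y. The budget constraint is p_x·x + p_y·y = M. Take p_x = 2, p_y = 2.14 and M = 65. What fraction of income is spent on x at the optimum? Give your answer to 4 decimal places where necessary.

share on x = 0.3292

So x*(p_x,p_y) = 10·p_y/p_x, independent of income; and y* = (M − 10·p_y)/p_y.
At the given prices: x* = 10·2.14/2 = 10.7, and y* = 20.3738.
Expenditure on x: 2·10.7 = 21.4; share = 0.3292.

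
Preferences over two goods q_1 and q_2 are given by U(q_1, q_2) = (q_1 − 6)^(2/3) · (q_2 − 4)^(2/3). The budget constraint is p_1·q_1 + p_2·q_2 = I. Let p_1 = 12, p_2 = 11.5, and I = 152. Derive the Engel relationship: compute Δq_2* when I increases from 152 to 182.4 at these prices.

MRS = (q_2−4)/(q_1−6). Tangency with p_1/p_2 gives q_2−4 = (p_1/p_2)·(q_1−6).
After buying the subsistence bundle (6, 4), a share 0.5 of the remaining income goes to q_1: q_1* = 6 + 0.5·(I − 6p_1 − 4p_2)/p_1.
Discretionary income = 152 − 6·12 − 4·11.5 = 34; q_2* = 4 + 0.5·34/11.5 = 5.4783.
At I' = 182.4: q_2* = 6.8. Change: 6.8 − 5.4783 = 1.3217.

Δq_2* = 1.3217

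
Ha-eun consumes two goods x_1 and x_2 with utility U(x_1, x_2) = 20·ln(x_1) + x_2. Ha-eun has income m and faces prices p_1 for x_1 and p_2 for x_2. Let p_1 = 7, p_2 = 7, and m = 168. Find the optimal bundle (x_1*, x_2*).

x_1* = 20, x_2* = 4

Set MRS = p_1/p_2: (20/x_1)/1 = p_1/p_2.
So x_1*(p_1,p_2) = 20·p_2/p_1, independent of income; and x_2* = (m − 20·p_2)/p_2.
At the given prices: x_1* = 20·7/7 = 20, and x_2* = 4.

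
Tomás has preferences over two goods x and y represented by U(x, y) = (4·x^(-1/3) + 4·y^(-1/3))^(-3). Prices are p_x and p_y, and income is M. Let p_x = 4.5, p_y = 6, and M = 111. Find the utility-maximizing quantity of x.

MRS = MU_x/MU_y = (y/x)^(4/3). Set equal to p_x/p_y.
Solve for the ratio: y/x = [p_x/p_y]^(0.75).
Substitute y = (y/x)·x into the budget: x* = M/(p_x + p_y·(y/x)).
Numerically y/x = 0.805927, so x* = 111/(4.5 + 6·0.805927) = 11.89.

x* = 11.89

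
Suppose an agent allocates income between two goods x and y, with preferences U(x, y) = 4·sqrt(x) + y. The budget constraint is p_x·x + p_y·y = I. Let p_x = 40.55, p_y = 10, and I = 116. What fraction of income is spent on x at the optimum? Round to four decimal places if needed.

MU_x = 2/√x, MU_y = 1. Tangency: 2/√x = p_x/p_y.
Thus x* = (2·p_y/p_x)² — independent of I — with the rest of income spent on y.
Plugging in: x* = (2·10/40.55)² = 0.2433, y* = 10.6136.
Expenditure on x: 40.55·0.2433 = 9.8644; share = 0.085.

share on x = 0.085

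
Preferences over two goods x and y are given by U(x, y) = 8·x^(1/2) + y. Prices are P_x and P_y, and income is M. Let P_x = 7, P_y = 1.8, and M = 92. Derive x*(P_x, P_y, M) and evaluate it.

Utility is quasi-linear in y; the FOC for x is 4/√x = P_x/P_y.
Thus x* = (4·P_y/P_x)² — independent of M — with the rest of income spent on y.
Plugging in: x* = (4·1.8/7)² = 1.058.

x* = 1.058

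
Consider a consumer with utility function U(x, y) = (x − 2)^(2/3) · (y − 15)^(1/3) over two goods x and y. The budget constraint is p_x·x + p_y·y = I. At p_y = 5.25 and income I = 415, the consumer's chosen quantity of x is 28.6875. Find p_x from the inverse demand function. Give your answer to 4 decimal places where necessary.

MRS = 2·(y−15)/(x−2). Tangency with p_x/p_y gives y−15 = (1/2)·(p_x/p_y)·(x−2).
After buying the subsistence bundle (2, 15), a share 2/3 of the remaining income goes to x: x* = 2 + 2/3·(I − 2p_x − 15p_y)/p_x.
Set x* = 28.6875 in the demand function and solve for p_x: p_x = 8.

p_x = 8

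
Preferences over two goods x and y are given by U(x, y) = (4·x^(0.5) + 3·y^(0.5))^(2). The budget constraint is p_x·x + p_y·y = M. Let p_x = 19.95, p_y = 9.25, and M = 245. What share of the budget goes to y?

MRS = MU_x/MU_y = (4/3)·(y/x)^(0.5). Set equal to p_x/p_y.
Solve for the ratio: y/x = [(3/4)·p_x/p_y]^(2).
With the ratio pinned down, the budget gives x* = M/(p_x + p_y·(y/x)) and y* = (y/x)·x*.
Numerically y/x = 2.616525, so x* = 245/(19.95 + 9.25·2.616525) = 5.5489 and y* = 2.616525·5.5489 = 14.5188.
Expenditure on y: 9.25·14.5188 = 134.2993; share = 0.5482.

share on y = 0.5482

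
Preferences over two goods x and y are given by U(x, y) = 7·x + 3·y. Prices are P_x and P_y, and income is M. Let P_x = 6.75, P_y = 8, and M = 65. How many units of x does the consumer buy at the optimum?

x* = 9.6296

Linear utility — the consumer picks whichever good has higher MU/price: 7/6.75 = 1.037 vs 3/8 = 0.375.
x gives more utility per dollar, so spend all income on x: x* = M/P_x, y* = 0.
Numerically: x* = 9.6296, y* = 0.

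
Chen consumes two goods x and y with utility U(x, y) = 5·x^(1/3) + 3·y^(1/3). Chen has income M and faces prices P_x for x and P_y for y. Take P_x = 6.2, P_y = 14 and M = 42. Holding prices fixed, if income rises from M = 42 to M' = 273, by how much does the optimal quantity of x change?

Δx* = 28.4568

From the CES first-order condition, (5/3)·(y/x)^(2/3) = P_x/P_y.
Solve for the ratio: y/x = [(3/5)·P_x/P_y]^(1.5).
Substitute y = (y/x)·x into the budget: x* = M/(P_x + P_y·(y/x)).
Numerically y/x = 0.136969, so x* = 42/(6.2 + 14·0.136969) = 5.174.
At M' = 273: x* = 33.6308. Change: 33.6308 − 5.174 = 28.4568.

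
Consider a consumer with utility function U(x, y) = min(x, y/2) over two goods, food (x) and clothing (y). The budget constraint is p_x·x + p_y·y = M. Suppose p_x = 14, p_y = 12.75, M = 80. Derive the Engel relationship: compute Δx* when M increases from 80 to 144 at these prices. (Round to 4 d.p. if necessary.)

Δx* = 1.6203

With perfect complements, no substitution: consume in ratio x:y = 1:2.
Budget: p_x·x + p_y·2·x = M, so (p_x + 2·p_y)·x = M.
Demand: x*(p_x,p_y,M) = M/(p_x + 2·p_y), y* = 2·M/(p_x + 2·p_y).
Here 14 + 2·12.75 = 39.5, giving x* = 2.0253.
At M' = 144: x* = 3.6456. Change: 3.6456 − 2.0253 = 1.6203.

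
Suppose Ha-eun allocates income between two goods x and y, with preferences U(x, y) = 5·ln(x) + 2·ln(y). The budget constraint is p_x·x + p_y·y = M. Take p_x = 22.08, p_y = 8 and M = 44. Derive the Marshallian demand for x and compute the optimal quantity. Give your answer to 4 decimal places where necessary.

Tangency: MRS = (5/2)·y/x = p_x/p_y.
So 5·p_y·y = 2·p_x·x; combined with the budget, a share 5/7 of income goes to x.
Demand: x*(p_x,p_y,M) = 5/7·M/p_x and y* = 2/7·M/p_y.
At p_x=22.08, p_y=8, M=44: x* = 5/7·44/22.08 = 1.4234.

x* = 1.4234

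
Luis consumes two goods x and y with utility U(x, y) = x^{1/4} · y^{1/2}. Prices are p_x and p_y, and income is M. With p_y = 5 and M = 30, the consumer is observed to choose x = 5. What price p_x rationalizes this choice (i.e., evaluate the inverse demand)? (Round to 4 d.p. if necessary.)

The MRS is (1/2)·y/x. Set MRS = p_x/p_y.
So 0.25·p_y·y = 0.5·p_x·x; combined with the budget, a share 1/3 of income goes to x.
Demand: x*(p_x,p_y,M) = 1/3·M/p_x and y* = 2/3·M/p_y.
Set x* = 5 in the demand function and solve for p_x: p_x = 2.

p_x = 2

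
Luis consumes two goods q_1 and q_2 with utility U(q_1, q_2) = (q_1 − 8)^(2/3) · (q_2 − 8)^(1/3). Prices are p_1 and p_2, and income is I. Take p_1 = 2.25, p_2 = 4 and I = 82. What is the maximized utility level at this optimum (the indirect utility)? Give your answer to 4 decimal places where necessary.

MRS = 2·(q_2−8)/(q_1−8). Tangency with p_1/p_2 gives q_2−8 = (1/2)·(p_1/p_2)·(q_1−8).
Substituting into the budget: q_1* = 8 + 2/3·(I − 8·p_1 − 8·p_2)/p_1, and q_2* = 8 + 1/3·(…)/p_2.
Discretionary income = 82 − 8·2.25 − 8·4 = 32; q_1* = 8 + 2/3·32/2.25 = 17.4815; q_2* = 8 + 1/3·32/4 = 10.6667.
Utility at the optimum: U(17.4815, 10.6667) = 6.2121.

V = 6.2121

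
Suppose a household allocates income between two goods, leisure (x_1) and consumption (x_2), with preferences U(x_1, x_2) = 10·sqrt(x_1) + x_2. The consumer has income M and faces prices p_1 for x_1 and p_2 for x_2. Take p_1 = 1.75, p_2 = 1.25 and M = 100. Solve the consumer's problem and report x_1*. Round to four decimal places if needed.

Thus x_1* = (5·p_2/p_1)² — independent of M — with the rest of income spent on x_2.
Plugging in: x_1* = (5·1.25/1.75)² = 12.7551.

x_1* = 12.7551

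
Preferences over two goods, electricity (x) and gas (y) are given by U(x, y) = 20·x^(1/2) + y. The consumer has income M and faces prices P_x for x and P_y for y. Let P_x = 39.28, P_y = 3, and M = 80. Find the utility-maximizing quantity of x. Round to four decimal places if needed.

Solve: √x = 10·P_y/P_x, so x*(P_x,P_y) = (10·P_y/P_x)², and y* = (M − P_x·x*)/P_y.
Plugging in: x* = (10·3/39.28)² = 0.5833.

x* = 0.5833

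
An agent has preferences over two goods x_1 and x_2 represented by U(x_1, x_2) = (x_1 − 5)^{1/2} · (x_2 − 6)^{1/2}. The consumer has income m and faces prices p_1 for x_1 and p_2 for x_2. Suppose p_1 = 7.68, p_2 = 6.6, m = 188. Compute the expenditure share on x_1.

This is Cobb-Douglas in (x_1−5, x_2−6): tangency gives 0.5·p_2·(x_2−6) = 0.5·p_1·(x_1−5).
After buying the subsistence bundle (5, 6), a share 0.5 of the remaining income goes to x_1: x_1* = 5 + 0.5·(m − 5p_1 − 6p_2)/p_1.
Discretionary income = 188 − 5·7.68 − 6·6.6 = 110; x_1* = 5 + 0.5·110/7.68 = 12.1615; x_2* = 6 + 0.5·110/6.6 = 14.3333.
Expenditure on x_1: 7.68·12.1615 = 93.4; share = 0.4968.

share on x_1 = 0.4968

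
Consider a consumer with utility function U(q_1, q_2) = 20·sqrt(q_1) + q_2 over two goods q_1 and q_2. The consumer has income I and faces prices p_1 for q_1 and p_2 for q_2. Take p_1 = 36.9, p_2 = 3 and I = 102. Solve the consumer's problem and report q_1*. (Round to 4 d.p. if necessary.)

q_1* = 0.661

Set MRS = p_1/p_2: 10·q_1^(−1/2) = p_1/p_2.
Solve: √q_1 = 10·p_2/p_1, so q_1*(p_1,p_2) = (10·p_2/p_1)², and q_2* = (I − p_1·q_1*)/p_2.
Plugging in: q_1* = (10·3/36.9)² = 0.661.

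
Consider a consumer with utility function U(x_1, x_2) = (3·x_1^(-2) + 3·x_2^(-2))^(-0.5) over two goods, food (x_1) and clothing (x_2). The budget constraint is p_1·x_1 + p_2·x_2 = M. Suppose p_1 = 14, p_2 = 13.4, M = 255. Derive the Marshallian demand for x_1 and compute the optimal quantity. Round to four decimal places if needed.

x_1* = 9.2401

MU_x_1 ∝ 3·x_1^(-3), MU_x_2 ∝ 3·x_2^(-3), so MRS = (x_2/x_1)^(3) = p_1/p_2.
Solve for the ratio: x_2/x_1 = [p_1/p_2]^(1/3).
With the ratio pinned down, the budget gives x_1* = M/(p_1 + p_2·(x_2/x_1)) and x_2* = (x_2/x_1)·x_1*.
Numerically x_2/x_1 = 1.014708, so x_1* = 255/(14 + 13.4·1.014708) = 9.2401.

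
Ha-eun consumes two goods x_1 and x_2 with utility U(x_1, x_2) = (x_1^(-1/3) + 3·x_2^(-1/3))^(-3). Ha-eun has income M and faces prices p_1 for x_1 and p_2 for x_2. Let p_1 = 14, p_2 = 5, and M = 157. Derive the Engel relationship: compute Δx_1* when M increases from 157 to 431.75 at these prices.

MU_x_1 ∝ x_1^(-4/3), MU_x_2 ∝ 3·x_2^(-4/3), so MRS = (1/3)·(x_2/x_1)^(4/3) = p_1/p_2.
Solve for the ratio: x_2/x_1 = [3·p_1/p_2]^(0.75).
Substitute x_2 = (x_2/x_1)·x_1 into the budget: x_1* = M/(p_1 + p_2·(x_2/x_1)).
Numerically x_2/x_1 = 4.934117, so x_1* = 157/(14 + 5·4.934117) = 4.0599.
At M' = 431.75: x_1* = 11.1648. Change: 11.1648 − 4.0599 = 7.1049.

Δx_1* = 7.1049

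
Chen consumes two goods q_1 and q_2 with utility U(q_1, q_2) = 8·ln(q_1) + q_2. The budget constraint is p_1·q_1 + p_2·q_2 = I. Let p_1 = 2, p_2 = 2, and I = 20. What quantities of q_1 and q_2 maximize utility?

q_1* = 8, q_2* = 2

Set MRS = p_1/p_2: (8/q_1)/1 = p_1/p_2.
So q_1*(p_1,p_2) = 8·p_2/p_1, independent of income; and q_2* = (I − 8·p_2)/p_2.
At the given prices: q_1* = 8·2/2 = 8, and q_2* = 2.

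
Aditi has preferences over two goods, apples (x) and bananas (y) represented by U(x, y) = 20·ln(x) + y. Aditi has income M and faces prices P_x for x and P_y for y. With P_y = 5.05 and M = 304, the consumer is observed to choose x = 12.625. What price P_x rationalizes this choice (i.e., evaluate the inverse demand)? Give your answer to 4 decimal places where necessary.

P_x = 8

MU_x = 20/x, MU_y = 1. Tangency: 20/x = P_x/P_y.
So x*(P_x,P_y) = 20·P_y/P_x, independent of income; and y* = (M − 20·P_y)/P_y.
Set x* = 12.625 in the demand function and solve for P_x: P_x = 8.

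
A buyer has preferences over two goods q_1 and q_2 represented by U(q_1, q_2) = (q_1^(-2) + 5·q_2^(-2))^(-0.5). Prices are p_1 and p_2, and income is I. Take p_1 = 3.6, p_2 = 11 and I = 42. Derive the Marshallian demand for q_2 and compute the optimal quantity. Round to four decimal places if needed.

From the CES first-order condition, (1/5)·(q_2/q_1)^(3) = p_1/p_2.
Hence q_2/q_1 = (5·p_1/p_2)^(1/(3)), i.e. raised to the 1/3 power.
Substitute q_2 = (q_2/q_1)·q_1 into the budget: q_1* = I/(p_1 + p_2·(q_2/q_1)).
Numerically q_2/q_1 = 1.178401, so q_1* = 42/(3.6 + 11·1.178401) = 2.5359 and q_2* = 1.178401·2.5359 = 2.9883.

q_2* = 2.9883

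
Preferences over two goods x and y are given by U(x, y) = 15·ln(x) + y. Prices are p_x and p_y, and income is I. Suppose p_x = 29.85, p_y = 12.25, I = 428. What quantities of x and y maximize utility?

x* = 6.1558, y* = 19.9388

Set MRS = p_x/p_y: (15/x)/1 = p_x/p_y.
So x*(p_x,p_y) = 15·p_y/p_x, independent of income; and y* = (I − 15·p_y)/p_y.
At the given prices: x* = 15·12.25/29.85 = 6.1558, and y* = 19.9388.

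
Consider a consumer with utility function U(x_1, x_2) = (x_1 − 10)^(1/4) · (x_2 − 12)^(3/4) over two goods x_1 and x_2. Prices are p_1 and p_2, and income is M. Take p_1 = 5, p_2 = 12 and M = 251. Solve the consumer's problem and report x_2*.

Let x_1' = x_1−10, x_2' = x_2−12. MRS = (1/3)·x_2'/x_1' = p_1/p_2.
After buying the subsistence bundle (10, 12), a share 0.25 of the remaining income goes to x_1: x_1* = 10 + 0.25·(M − 10p_1 − 12p_2)/p_1.
Discretionary income = 251 − 10·5 − 12·12 = 57; x_2* = 12 + 0.75·57/12 = 15.5625.

x_2* = 15.5625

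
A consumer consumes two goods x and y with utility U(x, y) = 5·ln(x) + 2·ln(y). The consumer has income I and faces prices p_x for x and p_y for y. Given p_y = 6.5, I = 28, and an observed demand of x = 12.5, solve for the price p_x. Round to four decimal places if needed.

p_x = 1.6

MU_x/MU_y = (5·y)/(2·x); tangency sets this equal to p_x/p_y.
Rearranging, p_y·y = (2/5)·p_x·x. Substituting into the budget gives p_x·x·(1 + (2/5)) = I.
Demand: x*(p_x,p_y,I) = 5/7·I/p_x and y* = 2/7·I/p_y.
Set x* = 12.5 in the demand function and solve for p_x: p_x = 1.6.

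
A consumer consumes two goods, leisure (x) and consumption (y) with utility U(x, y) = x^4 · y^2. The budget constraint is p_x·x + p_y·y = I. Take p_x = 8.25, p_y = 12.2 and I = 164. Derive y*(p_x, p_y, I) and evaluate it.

y* = 4.4809

The MRS is 2·y/x. Set MRS = p_x/p_y.
So 4·p_y·y = 2·p_x·x; combined with the budget, a share 2/3 of income goes to x.
Demand: x*(p_x,p_y,I) = 2/3·I/p_x and y* = 1/3·I/p_y.
At p_x=8.25, p_y=12.2, I=164: y* = 1/3·164/12.2 = 4.4809.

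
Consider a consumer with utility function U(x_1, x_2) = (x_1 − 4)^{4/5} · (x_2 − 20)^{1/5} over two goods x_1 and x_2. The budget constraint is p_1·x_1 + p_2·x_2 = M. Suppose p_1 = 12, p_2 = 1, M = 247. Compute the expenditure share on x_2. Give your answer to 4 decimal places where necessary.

This is Cobb-Douglas in (x_1−4, x_2−20): tangency gives 0.8·p_2·(x_2−20) = 0.2·p_1·(x_1−4).
Substituting into the budget: x_1* = 4 + 0.8·(M − 4·p_1 − 20·p_2)/p_1, and x_2* = 20 + 0.2·(…)/p_2.
Discretionary income = 247 − 4·12 − 20·1 = 179; x_1* = 4 + 0.8·179/12 = 15.9333; x_2* = 20 + 0.2·179/1 = 55.8.
Expenditure on x_2: 1·55.8 = 55.8; share = 0.2259.

share on x_2 = 0.2259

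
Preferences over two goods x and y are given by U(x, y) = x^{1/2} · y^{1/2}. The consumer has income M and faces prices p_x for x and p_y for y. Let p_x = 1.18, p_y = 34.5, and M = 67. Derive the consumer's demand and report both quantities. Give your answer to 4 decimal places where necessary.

The MRS is y/x. Set MRS = p_x/p_y.
Rearranging, p_y·y = p_x·x. Substituting into the budget gives p_x·x·(1 + 1) = M.
Demand: x*(p_x,p_y,M) = 0.5·M/p_x and y* = 0.5·M/p_y.
At p_x=1.18, p_y=34.5, M=67: x* = 0.5·67/1.18 = 28.3898, y* = 0.971.

x* = 28.3898, y* = 0.971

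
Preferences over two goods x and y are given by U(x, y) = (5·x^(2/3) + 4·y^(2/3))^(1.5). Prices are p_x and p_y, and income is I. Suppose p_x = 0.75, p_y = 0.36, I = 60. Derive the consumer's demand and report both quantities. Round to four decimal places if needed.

From the CES first-order condition, (5/4)·(y/x)^(1/3) = p_x/p_y.
Solve for the ratio: y/x = [(4/5)·p_x/p_y]^(3).
Substitute y = (y/x)·x into the budget: x* = I/(p_x + p_y·(y/x)).
Numerically y/x = 4.62963, so x* = 60/(0.75 + 0.36·4.62963) = 24.8276 and y* = 4.62963·24.8276 = 114.9425.

x* = 24.8276, y* = 114.9425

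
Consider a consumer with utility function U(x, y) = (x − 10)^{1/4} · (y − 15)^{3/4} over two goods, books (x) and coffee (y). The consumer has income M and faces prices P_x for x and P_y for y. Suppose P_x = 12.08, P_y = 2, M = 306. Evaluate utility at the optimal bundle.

V = 28.2087

Substituting into the budget: x* = 10 + 0.25·(M − 10·P_x − 15·P_y)/P_x, and y* = 15 + 0.75·(…)/P_y.
Discretionary income = 306 − 10·12.08 − 15·2 = 155.2; x* = 10 + 0.25·155.2/12.08 = 13.2119; y* = 15 + 0.75·155.2/2 = 73.2.
Utility at the optimum: U(13.2119, 73.2) = 28.2087.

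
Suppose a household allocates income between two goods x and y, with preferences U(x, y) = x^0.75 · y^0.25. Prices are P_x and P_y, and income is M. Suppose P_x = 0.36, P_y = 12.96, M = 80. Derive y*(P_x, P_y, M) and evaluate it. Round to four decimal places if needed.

y* = 1.5432

MU_x/MU_y = (0.75·y)/(0.25·x); tangency sets this equal to P_x/P_y.
So 0.75·P_y·y = 0.25·P_x·x; combined with the budget, a share 0.75 of income goes to x.
Demand: x*(P_x,P_y,M) = 0.75·M/P_x and y* = 0.25·M/P_y.
At P_x=0.36, P_y=12.96, M=80: y* = 0.25·80/12.96 = 1.5432.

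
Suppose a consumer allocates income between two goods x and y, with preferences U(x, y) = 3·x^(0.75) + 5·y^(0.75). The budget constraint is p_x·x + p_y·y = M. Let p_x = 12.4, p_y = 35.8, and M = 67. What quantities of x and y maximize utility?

x* = 4.0914, y* = 0.4544

Substitute y = (y/x)·x into the budget: x* = M/(p_x + p_y·(y/x)).
Numerically y/x = 0.111058, so x* = 67/(12.4 + 35.8·0.111058) = 4.0914 and y* = 0.111058·4.0914 = 0.4544.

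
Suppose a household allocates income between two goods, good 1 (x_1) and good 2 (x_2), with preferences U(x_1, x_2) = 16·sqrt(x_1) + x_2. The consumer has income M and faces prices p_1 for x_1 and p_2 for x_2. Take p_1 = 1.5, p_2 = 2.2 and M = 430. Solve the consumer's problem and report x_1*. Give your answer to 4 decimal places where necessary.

x_1* = 137.6711

Thus x_1* = (8·p_2/p_1)² — independent of M — with the rest of income spent on x_2.
Plugging in: x_1* = (8·2.2/1.5)² = 137.6711.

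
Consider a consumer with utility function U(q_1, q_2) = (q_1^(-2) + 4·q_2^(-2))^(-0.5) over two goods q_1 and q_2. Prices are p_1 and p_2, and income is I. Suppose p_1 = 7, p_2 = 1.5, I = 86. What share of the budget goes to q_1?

share on q_1 = 0.6376

MU_q_1 ∝ q_1^(-3), MU_q_2 ∝ 4·q_2^(-3), so MRS = (1/4)·(q_2/q_1)^(3) = p_1/p_2.
Hence q_2/q_1 = (4·p_1/p_2)^(1/(3)), i.e. raised to the 1/3 power.
With the ratio pinned down, the budget gives q_1* = I/(p_1 + p_2·(q_2/q_1)) and q_2* = (q_2/q_1)·q_1*.
Numerically q_2/q_1 = 2.652705, so q_1* = 86/(7 + 1.5·2.652705) = 7.8331 and q_2* = 2.652705·7.8331 = 20.7789.
Expenditure on q_1: 7·7.8331 = 54.8317; share = 0.6376.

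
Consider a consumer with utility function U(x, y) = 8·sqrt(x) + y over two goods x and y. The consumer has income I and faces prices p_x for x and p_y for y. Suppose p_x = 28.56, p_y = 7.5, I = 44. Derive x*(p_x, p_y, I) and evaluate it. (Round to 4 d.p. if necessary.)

Utility is quasi-linear in y; the FOC for x is 4/√x = p_x/p_y.
Thus x* = (4·p_y/p_x)² — independent of I — with the rest of income spent on y.
Plugging in: x* = (4·7.5/28.56)² = 1.1034.

x* = 1.1034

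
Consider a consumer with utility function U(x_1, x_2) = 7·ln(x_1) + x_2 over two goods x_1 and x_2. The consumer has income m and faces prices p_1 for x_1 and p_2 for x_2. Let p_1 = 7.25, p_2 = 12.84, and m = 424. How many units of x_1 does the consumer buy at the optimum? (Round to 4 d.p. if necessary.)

x_1* = 12.3972

Set MRS = p_1/p_2: (7/x_1)/1 = p_1/p_2.
So x_1*(p_1,p_2) = 7·p_2/p_1, independent of income; and x_2* = (m − 7·p_2)/p_2.
At the given prices: x_1* = 7·12.84/7.25 = 12.3972.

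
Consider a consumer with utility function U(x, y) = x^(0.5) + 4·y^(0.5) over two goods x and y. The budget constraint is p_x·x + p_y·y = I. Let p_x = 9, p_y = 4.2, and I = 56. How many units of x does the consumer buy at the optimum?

MU_x ∝ x^(-0.5), MU_y ∝ 4·y^(-0.5), so MRS = (1/4)·(y/x)^(0.5) = p_x/p_y.
Solve for the ratio: y/x = [4·p_x/p_y]^(2).
With the ratio pinned down, the budget gives x* = I/(p_x + p_y·(y/x)) and y* = (y/x)·x*.
Numerically y/x = 73.469388, so x* = 56/(9 + 4.2·73.469388) = 0.1763.

x* = 0.1763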